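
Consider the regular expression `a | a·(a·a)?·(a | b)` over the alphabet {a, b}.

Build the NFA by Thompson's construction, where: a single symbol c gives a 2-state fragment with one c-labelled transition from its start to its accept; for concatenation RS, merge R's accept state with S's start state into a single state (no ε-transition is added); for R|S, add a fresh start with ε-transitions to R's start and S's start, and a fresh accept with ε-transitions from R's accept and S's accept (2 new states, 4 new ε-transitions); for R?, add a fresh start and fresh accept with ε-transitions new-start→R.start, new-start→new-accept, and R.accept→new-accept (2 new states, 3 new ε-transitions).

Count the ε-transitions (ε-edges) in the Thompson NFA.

Per subexpression:
Each of the 6 symbol leaves contributes 0 ε-transitions.
  a·a — 0 ε-transitions
  (a·a)? — 3 ε-transitions
  a | b — 4 ε-transitions
  a·(a·a)?·(a | b) — 7 ε-transitions
  a | a·(a·a)?·(a | b) — 11 ε-transitions

11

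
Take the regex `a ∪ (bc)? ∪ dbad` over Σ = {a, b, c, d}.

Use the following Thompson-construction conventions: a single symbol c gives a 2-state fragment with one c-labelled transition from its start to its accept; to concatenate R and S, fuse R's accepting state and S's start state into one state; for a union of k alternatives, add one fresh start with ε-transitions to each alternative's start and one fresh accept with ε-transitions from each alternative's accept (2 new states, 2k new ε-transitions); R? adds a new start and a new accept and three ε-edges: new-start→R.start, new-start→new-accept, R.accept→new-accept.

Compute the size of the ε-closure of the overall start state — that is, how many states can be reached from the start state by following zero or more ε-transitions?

Compute the ε-closure size of each fragment's start state recursively; a symbol fragment's start has no outgoing ε-edge, so its closure is just itself (size 1).
  bc → same as the first factor's closure: |ε-closure| = 1
  (bc)? → |ε-closure| = 1 (new start) + 1 (body) + 1 (new accept, via ε) = 3
  dbad → |ε-closure| equals the left operand's closure size = 1 (its accept is not ε-reachable, so the closure stops there)
  a ∪ (bc)? ∪ dbad → new start ε-reaches every alternative's start; at least one alternative accepts ε, so the union's new accept is reached too: |ε-closure| = 1 + 1 + 3 + 1 + 1 = 7

7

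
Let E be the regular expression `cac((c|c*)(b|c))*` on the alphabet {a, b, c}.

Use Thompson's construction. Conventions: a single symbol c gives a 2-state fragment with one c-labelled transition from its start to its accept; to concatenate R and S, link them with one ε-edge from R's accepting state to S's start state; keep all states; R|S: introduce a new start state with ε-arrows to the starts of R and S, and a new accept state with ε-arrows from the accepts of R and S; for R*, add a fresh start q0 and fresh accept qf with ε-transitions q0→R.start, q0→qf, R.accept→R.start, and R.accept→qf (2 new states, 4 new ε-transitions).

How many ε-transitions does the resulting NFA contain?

20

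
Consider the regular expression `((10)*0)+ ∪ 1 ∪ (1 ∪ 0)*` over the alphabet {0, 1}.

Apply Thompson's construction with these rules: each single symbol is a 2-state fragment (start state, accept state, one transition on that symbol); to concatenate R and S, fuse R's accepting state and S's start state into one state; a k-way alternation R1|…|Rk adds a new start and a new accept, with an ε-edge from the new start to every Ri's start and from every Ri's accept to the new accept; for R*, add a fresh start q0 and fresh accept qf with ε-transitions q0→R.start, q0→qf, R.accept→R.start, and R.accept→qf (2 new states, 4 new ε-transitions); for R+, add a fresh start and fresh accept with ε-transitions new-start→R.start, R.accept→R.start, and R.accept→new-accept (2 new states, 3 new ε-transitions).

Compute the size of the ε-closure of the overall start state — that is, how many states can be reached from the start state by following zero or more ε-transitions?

12

Let C(F) = |ε-closure(F.start)| within fragment F, and note whether F accepts ε. Symbol fragments have C = 1 and do not accept ε. Then:
  10 : same as the first factor's closure: C = 1
  (10)* : C = 1 (new start) + 1 (body) + 1 (new accept) = 3
  (10)*0 : the left operand accepts ε, so the closure extends into the next operand (the shared merged state is already counted); C = 3 + (1−1) = 3
  ((10)*0)+ : new start ε-reaches only the body's start; the new accept needs a symbol first: C = 1 + 3 = 4
  1 ∪ 0 : C = 1 + 1 + 1 = 3 (the new accept is not ε-reachable since no branch accepts ε)
  (1 ∪ 0)* : C = 1 (new start) + 3 (body) + 1 (new accept) = 5
  ((10)*0)+ ∪ 1 ∪ (1 ∪ 0)* : new start ε-reaches every alternative's start; at least one alternative accepts ε, so the union's new accept is reached too: C = 1 + 4 + 1 + 5 + 1 = 12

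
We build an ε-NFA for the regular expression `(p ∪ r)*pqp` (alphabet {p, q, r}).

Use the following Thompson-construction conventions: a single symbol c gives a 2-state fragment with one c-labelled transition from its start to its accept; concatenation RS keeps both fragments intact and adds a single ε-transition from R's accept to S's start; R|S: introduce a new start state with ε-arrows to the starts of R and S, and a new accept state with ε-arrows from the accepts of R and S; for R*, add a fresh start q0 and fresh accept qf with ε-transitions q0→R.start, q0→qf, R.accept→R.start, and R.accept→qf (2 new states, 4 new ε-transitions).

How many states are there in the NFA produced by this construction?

14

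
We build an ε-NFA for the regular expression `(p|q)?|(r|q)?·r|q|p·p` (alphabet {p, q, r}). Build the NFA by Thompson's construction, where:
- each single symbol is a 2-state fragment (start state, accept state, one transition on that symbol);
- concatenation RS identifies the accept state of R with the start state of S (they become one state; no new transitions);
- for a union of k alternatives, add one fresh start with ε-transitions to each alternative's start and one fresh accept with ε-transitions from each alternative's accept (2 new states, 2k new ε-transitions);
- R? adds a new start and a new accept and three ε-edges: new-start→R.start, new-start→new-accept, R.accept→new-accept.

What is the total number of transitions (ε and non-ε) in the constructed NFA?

30

Bottom-up over the parse tree:
Each of the 8 symbol leaves contributes 1 transition (1 symbol, 0 ε).
  p|q = 6 transitions (2 symbol, 4 ε)
  (p|q)? = 9 transitions (2 symbol, 7 ε)
  r|q = 6 transitions (2 symbol, 4 ε)
  (r|q)? = 9 transitions (2 symbol, 7 ε)
  (r|q)?·r = 10 transitions (3 symbol, 7 ε)
  p·p = 2 transitions (2 symbol, 0 ε)
  (p|q)?|(r|q)?·r|q|p·p = 30 transitions (8 symbol, 22 ε)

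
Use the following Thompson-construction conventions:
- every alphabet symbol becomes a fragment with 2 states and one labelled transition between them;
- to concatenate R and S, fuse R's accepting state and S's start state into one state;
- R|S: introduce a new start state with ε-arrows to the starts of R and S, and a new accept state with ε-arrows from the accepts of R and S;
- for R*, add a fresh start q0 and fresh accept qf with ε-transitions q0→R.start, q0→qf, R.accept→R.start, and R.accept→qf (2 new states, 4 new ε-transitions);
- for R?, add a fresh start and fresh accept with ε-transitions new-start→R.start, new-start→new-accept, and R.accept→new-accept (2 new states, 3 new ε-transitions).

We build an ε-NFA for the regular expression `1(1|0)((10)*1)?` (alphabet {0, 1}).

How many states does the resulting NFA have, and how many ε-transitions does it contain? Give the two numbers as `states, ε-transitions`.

Bottom-up over the parse tree:
Each of the 6 symbol leaves contributes 2 states and 0 ε-transitions.
  1|0 = 6 states, 4 ε-transitions
  10 = 3 states, 0 ε-transitions
  (10)* = 5 states, 4 ε-transitions
  (10)*1 = 6 states, 4 ε-transitions
  ((10)*1)? = 8 states, 7 ε-transitions
  1(1|0)((10)*1)? = 14 states, 11 ε-transitions

14, 11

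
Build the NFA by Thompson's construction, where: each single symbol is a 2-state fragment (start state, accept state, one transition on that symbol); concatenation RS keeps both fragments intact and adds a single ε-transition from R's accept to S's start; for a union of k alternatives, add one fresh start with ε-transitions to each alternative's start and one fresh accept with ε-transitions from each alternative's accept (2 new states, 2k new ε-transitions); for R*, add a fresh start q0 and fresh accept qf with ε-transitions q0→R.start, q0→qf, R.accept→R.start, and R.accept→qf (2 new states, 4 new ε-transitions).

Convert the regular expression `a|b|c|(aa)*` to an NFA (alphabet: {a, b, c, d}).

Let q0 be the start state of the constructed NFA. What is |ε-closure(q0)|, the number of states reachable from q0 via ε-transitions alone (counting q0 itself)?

8

Let C(F) = |ε-closure(F.start)| within fragment F, and note whether F accepts ε. Symbol fragments have C = 1 and do not accept ε. Then:
  aa — same as the first factor's closure: |closure| = 1
  (aa)* — |closure| = 1 (new start) + 1 (body) + 1 (new accept) = 3
  a|b|c|(aa)* — new start ε-reaches every alternative's start; at least one alternative accepts ε, so the union's new accept is reached too: |closure| = 1 + 1 + 1 + 1 + 3 + 1 = 8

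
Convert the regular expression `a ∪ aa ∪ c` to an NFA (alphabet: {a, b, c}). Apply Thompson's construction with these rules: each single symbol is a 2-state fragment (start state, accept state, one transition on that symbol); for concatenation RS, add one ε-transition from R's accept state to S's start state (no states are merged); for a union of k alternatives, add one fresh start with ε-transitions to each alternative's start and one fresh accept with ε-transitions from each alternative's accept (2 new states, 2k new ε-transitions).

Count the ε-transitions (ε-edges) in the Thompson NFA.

Building bottom-up:
Each of the 4 symbol leaves contributes 0 ε-transitions.
  aa → 1 ε-transition
  a ∪ aa ∪ c → 7 ε-transitions

7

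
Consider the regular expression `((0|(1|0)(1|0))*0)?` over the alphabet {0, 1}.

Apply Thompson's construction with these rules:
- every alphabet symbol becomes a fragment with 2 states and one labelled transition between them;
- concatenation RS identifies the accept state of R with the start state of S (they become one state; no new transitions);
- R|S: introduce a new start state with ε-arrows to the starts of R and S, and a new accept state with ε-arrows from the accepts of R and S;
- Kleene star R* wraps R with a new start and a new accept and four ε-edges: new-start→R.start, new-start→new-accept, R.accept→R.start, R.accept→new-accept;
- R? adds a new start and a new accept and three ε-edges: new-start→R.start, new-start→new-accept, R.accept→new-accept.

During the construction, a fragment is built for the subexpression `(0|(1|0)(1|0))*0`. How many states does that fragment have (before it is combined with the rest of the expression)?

18

Fragment for `(0|(1|0)(1|0))*0`:
Each of the 6 symbol leaves contributes a 2-state fragment.
  1|0 — 6 states
  1|0 — 6 states
  (1|0)(1|0) — 11 states
  0|(1|0)(1|0) — 15 states
  (0|(1|0)(1|0))* — 17 states
  (0|(1|0)(1|0))*0 — 18 states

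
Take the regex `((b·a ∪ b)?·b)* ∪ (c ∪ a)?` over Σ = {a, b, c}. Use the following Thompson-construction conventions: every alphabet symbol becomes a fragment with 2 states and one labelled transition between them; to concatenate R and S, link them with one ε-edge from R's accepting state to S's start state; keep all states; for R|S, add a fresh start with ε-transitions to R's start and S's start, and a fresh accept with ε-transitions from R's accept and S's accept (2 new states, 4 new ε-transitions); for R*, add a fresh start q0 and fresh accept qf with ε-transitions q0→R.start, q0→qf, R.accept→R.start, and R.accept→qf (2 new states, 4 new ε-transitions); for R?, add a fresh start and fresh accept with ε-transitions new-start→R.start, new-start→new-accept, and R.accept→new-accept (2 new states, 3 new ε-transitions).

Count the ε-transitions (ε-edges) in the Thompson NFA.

24

Recursing over subexpressions:
Each of the 6 symbol leaves contributes 0 ε-transitions.
  b·a — 1 ε-transition
  b·a ∪ b — 5 ε-transitions
  (b·a ∪ b)? — 8 ε-transitions
  (b·a ∪ b)?·b — 9 ε-transitions
  ((b·a ∪ b)?·b)* — 13 ε-transitions
  c ∪ a — 4 ε-transitions
  (c ∪ a)? — 7 ε-transitions
  ((b·a ∪ b)?·b)* ∪ (c ∪ a)? — 24 ε-transitions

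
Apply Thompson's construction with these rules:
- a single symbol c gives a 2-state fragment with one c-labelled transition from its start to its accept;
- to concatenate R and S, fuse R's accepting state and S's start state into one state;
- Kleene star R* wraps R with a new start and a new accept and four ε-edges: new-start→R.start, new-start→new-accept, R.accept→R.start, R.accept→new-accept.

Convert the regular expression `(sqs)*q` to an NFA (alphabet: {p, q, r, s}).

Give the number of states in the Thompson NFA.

7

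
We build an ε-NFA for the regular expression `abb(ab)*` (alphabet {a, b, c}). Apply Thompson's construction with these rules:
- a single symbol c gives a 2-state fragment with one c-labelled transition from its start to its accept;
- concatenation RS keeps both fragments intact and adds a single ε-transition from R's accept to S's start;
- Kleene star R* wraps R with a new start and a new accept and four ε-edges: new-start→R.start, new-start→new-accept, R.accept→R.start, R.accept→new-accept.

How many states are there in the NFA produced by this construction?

12

Recursing over subexpressions:
Each of the 5 symbol leaves contributes a 2-state fragment.
  ab : 4 states
  (ab)* : 6 states
  abb(ab)* : 12 states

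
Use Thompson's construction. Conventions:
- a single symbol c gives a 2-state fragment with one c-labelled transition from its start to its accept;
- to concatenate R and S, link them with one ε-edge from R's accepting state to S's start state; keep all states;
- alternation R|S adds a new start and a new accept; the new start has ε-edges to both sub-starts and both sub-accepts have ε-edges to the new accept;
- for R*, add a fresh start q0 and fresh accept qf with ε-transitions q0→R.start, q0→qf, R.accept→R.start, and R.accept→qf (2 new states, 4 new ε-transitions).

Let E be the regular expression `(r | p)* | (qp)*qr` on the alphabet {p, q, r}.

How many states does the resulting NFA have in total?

20

Bottom-up over the parse tree:
Each of the 6 symbol leaves contributes a 2-state fragment.
  r | p : 6 states
  (r | p)* : 8 states
  qp : 4 states
  (qp)* : 6 states
  (qp)*qr : 10 states
  (r | p)* | (qp)*qr : 20 states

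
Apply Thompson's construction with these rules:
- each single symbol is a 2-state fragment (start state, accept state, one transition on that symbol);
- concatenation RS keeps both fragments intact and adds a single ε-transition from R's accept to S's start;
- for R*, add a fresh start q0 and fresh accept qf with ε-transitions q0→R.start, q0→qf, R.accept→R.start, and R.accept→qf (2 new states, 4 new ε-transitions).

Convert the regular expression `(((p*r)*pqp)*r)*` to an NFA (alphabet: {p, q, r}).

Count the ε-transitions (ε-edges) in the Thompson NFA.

21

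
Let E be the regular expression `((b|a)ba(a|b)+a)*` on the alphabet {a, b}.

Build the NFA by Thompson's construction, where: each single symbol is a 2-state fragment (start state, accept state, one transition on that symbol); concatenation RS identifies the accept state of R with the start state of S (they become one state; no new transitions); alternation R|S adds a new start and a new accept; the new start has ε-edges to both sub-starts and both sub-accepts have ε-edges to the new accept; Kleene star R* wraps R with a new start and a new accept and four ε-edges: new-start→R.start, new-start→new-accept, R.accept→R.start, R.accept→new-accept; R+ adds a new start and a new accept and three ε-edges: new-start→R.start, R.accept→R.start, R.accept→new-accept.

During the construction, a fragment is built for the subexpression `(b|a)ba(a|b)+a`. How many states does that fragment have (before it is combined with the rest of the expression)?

Fragment for `(b|a)ba(a|b)+a`:
Each of the 7 symbol leaves contributes a 2-state fragment.
  b|a : 6 states
  a|b : 6 states
  (a|b)+ : 8 states
  (b|a)ba(a|b)+a : 16 states

16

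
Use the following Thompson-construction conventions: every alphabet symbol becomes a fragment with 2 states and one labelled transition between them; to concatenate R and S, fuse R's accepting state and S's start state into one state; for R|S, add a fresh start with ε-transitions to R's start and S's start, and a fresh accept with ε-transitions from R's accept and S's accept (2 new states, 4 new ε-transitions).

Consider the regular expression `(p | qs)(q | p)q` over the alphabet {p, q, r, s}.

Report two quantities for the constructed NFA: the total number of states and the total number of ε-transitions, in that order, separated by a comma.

Per subexpression:
Each of the 6 symbol leaves contributes 2 states and 0 ε-transitions.
  qs : 3 states, 0 ε-transitions
  p | qs : 7 states, 4 ε-transitions
  q | p : 6 states, 4 ε-transitions
  (p | qs)(q | p)q : 13 states, 8 ε-transitions

13, 8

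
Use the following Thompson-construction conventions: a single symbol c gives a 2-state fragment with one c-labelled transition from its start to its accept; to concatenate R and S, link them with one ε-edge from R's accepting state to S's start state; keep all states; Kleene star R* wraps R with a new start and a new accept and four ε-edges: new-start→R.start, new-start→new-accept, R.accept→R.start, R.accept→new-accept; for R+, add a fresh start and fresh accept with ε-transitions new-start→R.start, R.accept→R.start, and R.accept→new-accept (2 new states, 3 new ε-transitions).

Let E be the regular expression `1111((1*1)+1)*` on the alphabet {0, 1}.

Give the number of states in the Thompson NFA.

20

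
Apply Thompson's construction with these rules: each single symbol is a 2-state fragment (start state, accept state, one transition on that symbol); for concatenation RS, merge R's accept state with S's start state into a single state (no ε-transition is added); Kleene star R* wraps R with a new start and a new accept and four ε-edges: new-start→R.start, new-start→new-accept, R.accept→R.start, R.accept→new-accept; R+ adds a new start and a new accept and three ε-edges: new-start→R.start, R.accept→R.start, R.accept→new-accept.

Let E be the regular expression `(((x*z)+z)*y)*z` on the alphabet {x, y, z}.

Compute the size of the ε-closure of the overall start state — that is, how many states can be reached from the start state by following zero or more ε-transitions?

8

Let C(F) = |ε-closure(F.start)| within fragment F, and note whether F accepts ε. Symbol fragments have C = 1 and do not accept ε. Then:
  x* : C = 1 (new start) + 1 (body) + 1 (new accept) = 3
  x*z : the left operand accepts ε, so the closure extends into the next operand (the shared merged state is already counted); C = 3 + (1−1) = 3
  (x*z)+ : C = 1 + 3 = 4 (the body doesn't accept ε, so the new accept is not reached)
  (x*z)+z : C equals the left operand's closure size = 4 (its accept is not ε-reachable, so the closure stops there)
  ((x*z)+z)* : C = 1 (new start) + 4 (body) + 1 (new accept) = 6
  ((x*z)+z)*y : C = 6 + (1−1) = 6 (closure spills across the concat boundary because the left factor accepts ε)
  (((x*z)+z)*y)* : the star's fresh start ε-reaches both the body's start and the fresh accept: C = 2 + 6 = 8
  (((x*z)+z)*y)*z : C = 8 + (1−1) = 8 (closure spills across the concat boundary because the left factor accepts ε)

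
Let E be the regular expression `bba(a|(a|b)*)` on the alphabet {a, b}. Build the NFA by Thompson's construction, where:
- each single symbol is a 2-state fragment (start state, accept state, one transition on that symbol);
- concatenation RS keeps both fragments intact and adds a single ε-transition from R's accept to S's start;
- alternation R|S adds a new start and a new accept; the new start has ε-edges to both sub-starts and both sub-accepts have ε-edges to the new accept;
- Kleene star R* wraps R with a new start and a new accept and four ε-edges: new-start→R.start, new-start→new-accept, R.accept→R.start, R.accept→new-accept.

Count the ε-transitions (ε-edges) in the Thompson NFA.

Per subexpression:
Each of the 6 symbol leaves contributes 0 ε-transitions.
  a|b = 4 ε-transitions
  (a|b)* = 8 ε-transitions
  a|(a|b)* = 12 ε-transitions
  bba(a|(a|b)*) = 15 ε-transitions

15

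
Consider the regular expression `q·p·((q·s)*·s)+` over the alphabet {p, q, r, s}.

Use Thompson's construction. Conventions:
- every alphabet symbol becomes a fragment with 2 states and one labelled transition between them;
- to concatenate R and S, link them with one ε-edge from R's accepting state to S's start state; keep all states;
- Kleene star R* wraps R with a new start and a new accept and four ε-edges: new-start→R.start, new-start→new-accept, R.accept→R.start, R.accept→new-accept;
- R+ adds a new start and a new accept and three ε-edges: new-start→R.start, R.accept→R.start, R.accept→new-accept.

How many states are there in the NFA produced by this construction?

Per subexpression:
Each of the 5 symbol leaves contributes a 2-state fragment.
  q·s : 4 states
  (q·s)* : 6 states
  (q·s)*·s : 8 states
  ((q·s)*·s)+ : 10 states
  q·p·((q·s)*·s)+ : 14 states

14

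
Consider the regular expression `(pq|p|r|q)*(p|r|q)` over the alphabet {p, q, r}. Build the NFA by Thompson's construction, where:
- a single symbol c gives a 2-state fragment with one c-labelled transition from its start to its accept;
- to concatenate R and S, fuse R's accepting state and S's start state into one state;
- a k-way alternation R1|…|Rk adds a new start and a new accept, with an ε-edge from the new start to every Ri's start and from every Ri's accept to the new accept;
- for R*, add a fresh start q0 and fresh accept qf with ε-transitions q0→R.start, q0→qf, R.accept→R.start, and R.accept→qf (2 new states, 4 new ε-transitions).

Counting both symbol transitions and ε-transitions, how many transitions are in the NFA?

Per subexpression:
Each of the 8 symbol leaves contributes 1 transition (1 symbol, 0 ε).
  pq : 2 transitions (2 symbol, 0 ε)
  pq|p|r|q : 13 transitions (5 symbol, 8 ε)
  (pq|p|r|q)* : 17 transitions (5 symbol, 12 ε)
  p|r|q : 9 transitions (3 symbol, 6 ε)
  (pq|p|r|q)*(p|r|q) : 26 transitions (8 symbol, 18 ε)

26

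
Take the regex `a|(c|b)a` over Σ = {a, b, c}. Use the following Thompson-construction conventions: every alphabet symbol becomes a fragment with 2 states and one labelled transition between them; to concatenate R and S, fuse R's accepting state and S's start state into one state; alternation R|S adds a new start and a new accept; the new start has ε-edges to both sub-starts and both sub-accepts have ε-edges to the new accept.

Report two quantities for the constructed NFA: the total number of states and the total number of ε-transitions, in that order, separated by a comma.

11, 8

Recursing over subexpressions:
Each of the 4 symbol leaves contributes 2 states and 0 ε-transitions.
  c|b = 6 states, 4 ε-transitions
  (c|b)a = 7 states, 4 ε-transitions
  a|(c|b)a = 11 states, 8 ε-transitions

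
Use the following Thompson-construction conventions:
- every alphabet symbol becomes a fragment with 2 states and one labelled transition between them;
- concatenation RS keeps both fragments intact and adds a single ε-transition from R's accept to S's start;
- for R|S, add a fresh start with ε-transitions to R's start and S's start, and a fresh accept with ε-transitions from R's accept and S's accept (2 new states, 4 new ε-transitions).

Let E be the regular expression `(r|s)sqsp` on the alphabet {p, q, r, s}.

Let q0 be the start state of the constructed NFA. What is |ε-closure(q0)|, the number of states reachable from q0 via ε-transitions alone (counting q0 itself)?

3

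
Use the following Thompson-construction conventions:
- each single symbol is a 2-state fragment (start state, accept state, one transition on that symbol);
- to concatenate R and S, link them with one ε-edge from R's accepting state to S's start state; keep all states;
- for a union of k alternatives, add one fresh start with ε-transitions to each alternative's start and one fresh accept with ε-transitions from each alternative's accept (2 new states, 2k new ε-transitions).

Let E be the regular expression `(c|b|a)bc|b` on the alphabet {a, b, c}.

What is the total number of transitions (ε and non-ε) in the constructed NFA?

18

Recursing over subexpressions:
Each of the 6 symbol leaves contributes 1 transition (1 symbol, 0 ε).
  c|b|a = 9 transitions (3 symbol, 6 ε)
  (c|b|a)bc = 13 transitions (5 symbol, 8 ε)
  (c|b|a)bc|b = 18 transitions (6 symbol, 12 ε)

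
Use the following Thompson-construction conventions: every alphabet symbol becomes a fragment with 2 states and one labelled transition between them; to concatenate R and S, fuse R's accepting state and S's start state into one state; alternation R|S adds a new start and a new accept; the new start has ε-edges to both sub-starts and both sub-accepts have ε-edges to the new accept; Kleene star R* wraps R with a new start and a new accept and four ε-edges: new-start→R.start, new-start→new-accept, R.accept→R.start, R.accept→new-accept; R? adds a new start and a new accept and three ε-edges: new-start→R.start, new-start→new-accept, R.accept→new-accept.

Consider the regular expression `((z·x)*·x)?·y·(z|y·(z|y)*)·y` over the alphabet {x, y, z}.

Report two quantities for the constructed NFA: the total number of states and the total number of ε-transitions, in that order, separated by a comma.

22, 19

By structural recursion:
Each of the 9 symbol leaves contributes 2 states and 0 ε-transitions.
  z·x → 3 states, 0 ε-transitions
  (z·x)* → 5 states, 4 ε-transitions
  (z·x)*·x → 6 states, 4 ε-transitions
  ((z·x)*·x)? → 8 states, 7 ε-transitions
  z|y → 6 states, 4 ε-transitions
  (z|y)* → 8 states, 8 ε-transitions
  y·(z|y)* → 9 states, 8 ε-transitions
  z|y·(z|y)* → 13 states, 12 ε-transitions
  ((z·x)*·x)?·y·(z|y·(z|y)*)·y → 22 states, 19 ε-transitions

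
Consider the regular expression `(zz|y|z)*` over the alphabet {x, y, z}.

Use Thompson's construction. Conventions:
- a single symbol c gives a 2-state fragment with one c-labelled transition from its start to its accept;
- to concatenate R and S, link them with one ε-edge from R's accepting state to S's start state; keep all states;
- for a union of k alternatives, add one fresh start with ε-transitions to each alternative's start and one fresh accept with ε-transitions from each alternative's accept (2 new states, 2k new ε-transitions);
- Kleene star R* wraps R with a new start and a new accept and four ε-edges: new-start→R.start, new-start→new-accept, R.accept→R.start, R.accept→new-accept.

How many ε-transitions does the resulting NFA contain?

11

Bottom-up over the parse tree:
Each of the 4 symbol leaves contributes 0 ε-transitions.
  zz → 1 ε-transition
  zz|y|z → 7 ε-transitions
  (zz|y|z)* → 11 ε-transitions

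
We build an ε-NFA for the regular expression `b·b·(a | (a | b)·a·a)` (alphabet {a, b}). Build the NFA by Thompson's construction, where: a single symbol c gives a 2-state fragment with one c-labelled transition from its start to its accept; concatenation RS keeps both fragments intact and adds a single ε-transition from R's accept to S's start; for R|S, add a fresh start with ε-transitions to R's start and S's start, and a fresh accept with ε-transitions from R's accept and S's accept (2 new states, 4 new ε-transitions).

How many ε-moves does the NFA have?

Per subexpression:
Each of the 7 symbol leaves contributes 0 ε-transitions.
  a | b → 4 ε-transitions
  (a | b)·a·a → 6 ε-transitions
  a | (a | b)·a·a → 10 ε-transitions
  b·b·(a | (a | b)·a·a) → 12 ε-transitions

12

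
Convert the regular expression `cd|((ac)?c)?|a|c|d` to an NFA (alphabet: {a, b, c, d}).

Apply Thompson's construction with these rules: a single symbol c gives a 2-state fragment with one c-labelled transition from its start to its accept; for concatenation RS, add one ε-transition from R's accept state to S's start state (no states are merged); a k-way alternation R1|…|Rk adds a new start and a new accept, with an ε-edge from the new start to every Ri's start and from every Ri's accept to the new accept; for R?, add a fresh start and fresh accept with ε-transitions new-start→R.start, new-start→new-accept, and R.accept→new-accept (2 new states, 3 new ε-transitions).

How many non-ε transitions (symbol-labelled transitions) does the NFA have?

Recursing over subexpressions:
Each of the 8 symbol leaves contributes exactly 1 symbol transition.
  cd = 2 symbol transitions
  ac = 2 symbol transitions
  (ac)? = 2 symbol transitions
  (ac)?c = 3 symbol transitions
  ((ac)?c)? = 3 symbol transitions
  cd|((ac)?c)?|a|c|d = 8 symbol transitions

8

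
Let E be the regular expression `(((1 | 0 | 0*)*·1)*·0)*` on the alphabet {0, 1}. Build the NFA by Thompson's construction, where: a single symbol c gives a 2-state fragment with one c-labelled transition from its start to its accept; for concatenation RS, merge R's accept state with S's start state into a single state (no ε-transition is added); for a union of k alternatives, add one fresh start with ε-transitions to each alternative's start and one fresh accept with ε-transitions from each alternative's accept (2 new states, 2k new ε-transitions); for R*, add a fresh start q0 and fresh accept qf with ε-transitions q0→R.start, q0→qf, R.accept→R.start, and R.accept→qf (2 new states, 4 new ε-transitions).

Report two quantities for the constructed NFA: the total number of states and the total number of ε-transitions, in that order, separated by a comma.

18, 22

By structural recursion:
Each of the 5 symbol leaves contributes 2 states and 0 ε-transitions.
  0* → 4 states, 4 ε-transitions
  1 | 0 | 0* → 10 states, 10 ε-transitions
  (1 | 0 | 0*)* → 12 states, 14 ε-transitions
  (1 | 0 | 0*)*·1 → 13 states, 14 ε-transitions
  ((1 | 0 | 0*)*·1)* → 15 states, 18 ε-transitions
  ((1 | 0 | 0*)*·1)*·0 → 16 states, 18 ε-transitions
  (((1 | 0 | 0*)*·1)*·0)* → 18 states, 22 ε-transitions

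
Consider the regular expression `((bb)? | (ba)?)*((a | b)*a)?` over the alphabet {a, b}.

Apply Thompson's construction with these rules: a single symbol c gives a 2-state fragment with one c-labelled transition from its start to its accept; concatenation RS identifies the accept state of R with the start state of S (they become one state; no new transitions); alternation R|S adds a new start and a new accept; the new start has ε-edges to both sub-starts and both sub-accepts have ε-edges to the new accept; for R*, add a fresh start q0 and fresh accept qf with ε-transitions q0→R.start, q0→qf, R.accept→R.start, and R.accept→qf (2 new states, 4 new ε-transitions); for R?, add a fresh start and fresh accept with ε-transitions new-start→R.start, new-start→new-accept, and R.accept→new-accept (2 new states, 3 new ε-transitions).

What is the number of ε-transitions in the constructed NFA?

25

Building bottom-up:
Each of the 7 symbol leaves contributes 0 ε-transitions.
  bb → 0 ε-transitions
  (bb)? → 3 ε-transitions
  ba → 0 ε-transitions
  (ba)? → 3 ε-transitions
  (bb)? | (ba)? → 10 ε-transitions
  ((bb)? | (ba)?)* → 14 ε-transitions
  a | b → 4 ε-transitions
  (a | b)* → 8 ε-transitions
  (a | b)*a → 8 ε-transitions
  ((a | b)*a)? → 11 ε-transitions
  ((bb)? | (ba)?)*((a | b)*a)? → 25 ε-transitions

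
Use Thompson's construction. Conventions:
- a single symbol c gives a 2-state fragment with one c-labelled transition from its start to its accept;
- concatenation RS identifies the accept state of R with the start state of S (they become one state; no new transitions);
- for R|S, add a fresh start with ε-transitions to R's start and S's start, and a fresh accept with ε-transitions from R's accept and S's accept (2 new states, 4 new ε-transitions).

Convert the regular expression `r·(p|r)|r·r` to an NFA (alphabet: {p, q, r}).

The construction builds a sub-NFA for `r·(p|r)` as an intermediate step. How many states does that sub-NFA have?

7

Fragment for `r·(p|r)`:
Each of the 3 symbol leaves contributes a 2-state fragment.
  p|r : 6 states
  r·(p|r) : 7 states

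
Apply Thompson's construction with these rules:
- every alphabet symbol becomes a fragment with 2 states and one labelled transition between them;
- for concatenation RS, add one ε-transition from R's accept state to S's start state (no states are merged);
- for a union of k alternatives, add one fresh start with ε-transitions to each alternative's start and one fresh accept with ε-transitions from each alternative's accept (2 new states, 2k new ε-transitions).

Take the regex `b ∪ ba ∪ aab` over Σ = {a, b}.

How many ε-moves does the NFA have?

Building bottom-up:
Each of the 6 symbol leaves contributes 0 ε-transitions.
  ba — 1 ε-transition
  aab — 2 ε-transitions
  b ∪ ba ∪ aab — 9 ε-transitions

9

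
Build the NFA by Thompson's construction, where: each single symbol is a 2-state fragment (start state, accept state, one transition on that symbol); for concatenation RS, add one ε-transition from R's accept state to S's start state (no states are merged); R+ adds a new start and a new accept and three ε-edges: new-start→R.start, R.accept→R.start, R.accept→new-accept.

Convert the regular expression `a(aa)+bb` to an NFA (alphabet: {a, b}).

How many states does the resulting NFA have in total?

12

Per subexpression:
Each of the 5 symbol leaves contributes a 2-state fragment.
  aa = 4 states
  (aa)+ = 6 states
  a(aa)+bb = 12 states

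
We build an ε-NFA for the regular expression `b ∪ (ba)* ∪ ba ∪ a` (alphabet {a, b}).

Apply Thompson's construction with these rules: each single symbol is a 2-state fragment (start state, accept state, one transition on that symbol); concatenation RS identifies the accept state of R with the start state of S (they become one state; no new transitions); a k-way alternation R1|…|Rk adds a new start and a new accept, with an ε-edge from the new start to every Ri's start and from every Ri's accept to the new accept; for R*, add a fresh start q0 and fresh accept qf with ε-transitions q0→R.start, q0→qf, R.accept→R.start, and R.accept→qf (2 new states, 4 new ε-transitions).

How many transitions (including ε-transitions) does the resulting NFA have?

Building bottom-up:
Each of the 6 symbol leaves contributes 1 transition (1 symbol, 0 ε).
  ba : 2 transitions (2 symbol, 0 ε)
  (ba)* : 6 transitions (2 symbol, 4 ε)
  ba : 2 transitions (2 symbol, 0 ε)
  b ∪ (ba)* ∪ ba ∪ a : 18 transitions (6 symbol, 12 ε)

18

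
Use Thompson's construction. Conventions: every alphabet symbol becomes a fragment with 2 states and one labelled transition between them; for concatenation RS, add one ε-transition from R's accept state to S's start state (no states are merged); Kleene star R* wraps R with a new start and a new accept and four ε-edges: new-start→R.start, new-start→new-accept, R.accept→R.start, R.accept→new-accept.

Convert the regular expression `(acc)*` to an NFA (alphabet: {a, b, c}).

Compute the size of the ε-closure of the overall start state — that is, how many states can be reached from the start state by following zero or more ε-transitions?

3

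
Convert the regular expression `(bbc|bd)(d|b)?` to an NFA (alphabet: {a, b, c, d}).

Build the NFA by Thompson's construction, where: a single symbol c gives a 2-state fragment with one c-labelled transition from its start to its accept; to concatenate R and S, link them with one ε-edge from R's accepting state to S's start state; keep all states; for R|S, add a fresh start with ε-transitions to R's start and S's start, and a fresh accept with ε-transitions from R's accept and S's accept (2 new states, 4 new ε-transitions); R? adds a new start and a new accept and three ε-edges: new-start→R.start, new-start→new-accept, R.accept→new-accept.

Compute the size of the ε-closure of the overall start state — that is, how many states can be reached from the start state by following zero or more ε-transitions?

3

Let C(F) = |ε-closure(F.start)| within fragment F, and note whether F accepts ε. Symbol fragments have C = 1 and do not accept ε. Then:
  bbc → same as the first factor's closure: |closure| = 1
  bd → |closure| equals the left operand's closure size = 1 (its accept is not ε-reachable, so the closure stops there)
  bbc|bd → |closure| = 1 + 1 + 1 = 3 (the new accept is not ε-reachable since no branch accepts ε)
  d|b → |closure| = 1 + 1 + 1 = 3 (the new accept is not ε-reachable since no branch accepts ε)
  (d|b)? → |closure| = 1 (new start) + 3 (body) + 1 (new accept, via ε) = 5
  (bbc|bd)(d|b)? → same as the first factor's closure: |closure| = 3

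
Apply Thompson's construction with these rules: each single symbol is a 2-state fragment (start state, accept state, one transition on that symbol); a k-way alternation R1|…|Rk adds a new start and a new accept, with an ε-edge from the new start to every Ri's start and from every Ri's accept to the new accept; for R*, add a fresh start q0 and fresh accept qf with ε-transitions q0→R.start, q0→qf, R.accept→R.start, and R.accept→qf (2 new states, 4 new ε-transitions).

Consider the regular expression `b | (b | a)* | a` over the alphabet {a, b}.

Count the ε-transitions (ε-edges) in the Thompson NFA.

14

Recursing over subexpressions:
Each of the 4 symbol leaves contributes 0 ε-transitions.
  b | a : 4 ε-transitions
  (b | a)* : 8 ε-transitions
  b | (b | a)* | a : 14 ε-transitions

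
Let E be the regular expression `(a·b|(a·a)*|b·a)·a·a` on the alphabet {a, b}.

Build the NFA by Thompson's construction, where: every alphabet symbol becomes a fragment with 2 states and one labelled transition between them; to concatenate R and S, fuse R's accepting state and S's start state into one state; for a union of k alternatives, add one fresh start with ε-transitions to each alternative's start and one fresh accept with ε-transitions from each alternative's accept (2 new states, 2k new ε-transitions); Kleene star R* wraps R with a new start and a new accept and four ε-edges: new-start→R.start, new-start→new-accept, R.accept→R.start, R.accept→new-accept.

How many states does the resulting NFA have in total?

By structural recursion:
Each of the 8 symbol leaves contributes a 2-state fragment.
  a·b — 3 states
  a·a — 3 states
  (a·a)* — 5 states
  b·a — 3 states
  a·b|(a·a)*|b·a — 13 states
  (a·b|(a·a)*|b·a)·a·a — 15 states

15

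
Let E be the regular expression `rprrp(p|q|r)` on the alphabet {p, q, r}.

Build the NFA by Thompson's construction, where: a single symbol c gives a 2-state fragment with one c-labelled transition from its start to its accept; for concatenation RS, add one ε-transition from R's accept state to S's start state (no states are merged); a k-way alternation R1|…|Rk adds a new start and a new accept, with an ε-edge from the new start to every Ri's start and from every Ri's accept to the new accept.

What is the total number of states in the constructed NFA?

18

Bottom-up over the parse tree:
Each of the 8 symbol leaves contributes a 2-state fragment.
  p|q|r → 8 states
  rprrp(p|q|r) → 18 states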